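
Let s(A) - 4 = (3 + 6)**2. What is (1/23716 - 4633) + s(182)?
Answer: -107860367/23716 ≈ -4548.0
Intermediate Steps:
s(A) = 85 (s(A) = 4 + (3 + 6)**2 = 4 + 9**2 = 4 + 81 = 85)
(1/23716 - 4633) + s(182) = (1/23716 - 4633) + 85 = -109876227/23716 + 85 = -107860367/23716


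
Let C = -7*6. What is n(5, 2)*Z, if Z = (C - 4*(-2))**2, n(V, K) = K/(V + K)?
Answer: 2312/7 ≈ 330.29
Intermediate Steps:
C = -42
n(V, K) = K/(K + V)
Z = 1156 (Z = (-42 - 4*(-2))**2 = (-42 + 8)**2 = (-34)**2 = 1156)
n(5, 2)*Z = (2/(2 + 5))*1156 = (2/7)*1156 = 2312/7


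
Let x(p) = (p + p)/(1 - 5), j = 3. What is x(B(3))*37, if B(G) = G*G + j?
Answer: -222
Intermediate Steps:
B(G) = 3 + G**2 (B(G) = G*G + 3 = G**2 + 3 = 3 + G**2)
x(p) = -p/2 (x(p) = (2*p)/(-4) = (2*p)*(-1/4) = -p/2)
x(B(3))*37 = -(3 + 3**2)/2*37 = -(3 + 9)/2*37 = -1/2*12*37 = -6*37 = -222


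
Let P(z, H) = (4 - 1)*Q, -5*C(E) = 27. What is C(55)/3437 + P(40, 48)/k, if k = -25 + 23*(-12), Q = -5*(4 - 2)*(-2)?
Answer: -148461/738955 ≈ -0.20091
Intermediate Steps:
C(E) = -27/5 (C(E) = -⅕*27 = -27/5)
Q = 20 (Q = -5*2*(-2) = -10*(-2) = 20)
P(z, H) = 60 (P(z, H) = (4 - 1)*20 = 3*20 = 60)
k = -301 (k = -25 - 276 = -301)
C(55)/3437 + P(40, 48)/k = -27/5/3437 + 60/(-301) = -27/5*1/3437 + 60*(-1/301) = -27/17185 - 60/301 = -148461/738955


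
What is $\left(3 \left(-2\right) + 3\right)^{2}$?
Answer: $9$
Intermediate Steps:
$\left(3 \left(-2\right) + 3\right)^{2} = \left(-6 + 3\right)^{2} = \left(-3\right)^{2} = 9$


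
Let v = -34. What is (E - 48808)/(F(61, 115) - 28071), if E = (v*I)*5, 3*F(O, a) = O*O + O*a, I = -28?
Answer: 132144/73477 ≈ 1.7984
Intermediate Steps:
F(O, a) = O**2/3 + O*a/3 (F(O, a) = (O*O + O*a)/3 = (O**2 + O*a)/3 = O**2/3 + O*a/3)
E = 4760 (E = -34*(-28)*5 = 952*5 = 4760)
(E - 48808)/(F(61, 115) - 28071) = (4760 - 48808)/((1/3)*61*(61 + 115) - 28071) = -44048/((1/3)*61*176 - 28071) = -44048/(10736/3 - 28071) = -44048/(-73477/3) = -44048*(-3/73477) = 132144/73477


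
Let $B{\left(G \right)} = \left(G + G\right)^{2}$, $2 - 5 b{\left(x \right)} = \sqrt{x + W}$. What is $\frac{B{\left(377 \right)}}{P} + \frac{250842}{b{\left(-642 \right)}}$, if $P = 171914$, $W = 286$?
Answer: $\frac{3595309847}{515742} + \frac{41807 i \sqrt{89}}{6} \approx 6971.1 + 65734.0 i$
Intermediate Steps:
$b{\left(x \right)} = \frac{2}{5} - \frac{\sqrt{286 + x}}{5}$ ($b{\left(x \right)} = \frac{2}{5} - \frac{\sqrt{x + 286}}{5} = \frac{2}{5} - \frac{\sqrt{286 + x}}{5}$)
$B{\left(G \right)} = 4 G^{2}$ ($B{\left(G \right)} = \left(2 G\right)^{2} = 4 G^{2}$)
$\frac{B{\left(377 \right)}}{P} + \frac{250842}{b{\left(-642 \right)}} = \frac{4 \cdot 377^{2}}{171914} + \frac{250842}{\frac{2}{5} - \frac{\sqrt{286 - 642}}{5}} = 4 \cdot 142129 \cdot \frac{1}{171914} + \frac{250842}{\frac{2}{5} - \frac{\sqrt{-356}}{5}} = 568516 \cdot \frac{1}{171914} + \frac{250842}{\frac{2}{5} - \frac{2 i \sqrt{89}}{5}} = \frac{284258}{85957} + \frac{250842}{\frac{2}{5} - \frac{2 i \sqrt{89}}{5}}$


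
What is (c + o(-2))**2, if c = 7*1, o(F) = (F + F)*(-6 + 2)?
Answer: 529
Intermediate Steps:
o(F) = -8*F (o(F) = (2*F)*(-4) = -8*F)
c = 7
(c + o(-2))**2 = (7 - 8*(-2))**2 = (7 + 16)**2 = 23**2 = 529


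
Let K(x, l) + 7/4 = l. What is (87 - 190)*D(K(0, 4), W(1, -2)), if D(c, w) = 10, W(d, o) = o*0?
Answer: -1030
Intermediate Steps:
W(d, o) = 0
K(x, l) = -7/4 + l
(87 - 190)*D(K(0, 4), W(1, -2)) = (87 - 190)*10 = -103*10 = -1030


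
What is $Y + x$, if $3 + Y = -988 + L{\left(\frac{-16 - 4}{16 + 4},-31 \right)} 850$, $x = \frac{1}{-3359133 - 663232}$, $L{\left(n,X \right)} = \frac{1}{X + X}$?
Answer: $- \frac{125280580321}{124693315} \approx -1004.7$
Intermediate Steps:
$L{\left(n,X \right)} = \frac{1}{2 X}$
$x = - \frac{1}{4022365}$ ($x = \frac{1}{-3359133 + \left(-1813302 + 1150070\right)} = \frac{1}{-3359133 - 663232} = \frac{1}{-4022365} = - \frac{1}{4022365} \approx -2.4861 \cdot 10^{-7}$)
$Y = - \frac{31146}{31}$ ($Y = -3 - \left(988 - \frac{1}{2 \left(-31\right)} 850\right) = -3 - \left(988 - \frac{1}{2} \left(- \frac{1}{31}\right) 850\right) = -3 - \frac{31053}{31} = - \frac{31146}{31} \approx -1004.7$)
$Y + x = - \frac{31146}{31} - \frac{1}{4022365} = - \frac{125280580321}{124693315}$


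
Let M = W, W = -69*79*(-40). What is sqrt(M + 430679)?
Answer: sqrt(648719) ≈ 805.43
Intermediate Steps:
W = 218040 (W = -5451*(-40) = 218040)
M = 218040
sqrt(M + 430679) = sqrt(218040 + 430679) = sqrt(648719)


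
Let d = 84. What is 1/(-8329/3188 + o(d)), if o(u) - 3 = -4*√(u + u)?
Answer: -3937180/27317543447 - 81306752*√42/27317543447 ≈ -0.019433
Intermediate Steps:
o(u) = 3 - 4*√2*√u (o(u) = 3 - 4*√(u + u) = 3 - 4*√2*√u)
1/(-8329/3188 + o(d)) = 1/(-8329/3188 + (3 - 4*√2*√84)) = 1/(-8329/3188 + (3 - 4*√2*2*√21)) = 1/(-1*8329/3188 + (3 - 8*√42)) = 1/(-8329/3188 + (3 - 8*√42)) = 1/(1235/3188 - 8*√42)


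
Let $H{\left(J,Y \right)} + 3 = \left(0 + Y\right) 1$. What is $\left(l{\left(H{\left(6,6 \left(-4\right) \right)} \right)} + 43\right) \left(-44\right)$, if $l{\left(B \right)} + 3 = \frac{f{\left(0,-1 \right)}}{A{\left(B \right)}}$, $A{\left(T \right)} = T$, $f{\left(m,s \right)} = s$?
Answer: $- \frac{47564}{27} \approx -1761.6$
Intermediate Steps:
$H{\left(J,Y \right)} = -3 + Y$ ($H{\left(J,Y \right)} = -3 + \left(0 + Y\right) 1 = -3 + Y 1 = -3 + Y$)
$l{\left(B \right)} = -3 - \frac{1}{B}$
$\left(l{\left(H{\left(6,6 \left(-4\right) \right)} \right)} + 43\right) \left(-44\right) = \left(\left(-3 - \frac{1}{-3 + 6 \left(-4\right)}\right) + 43\right) \left(-44\right) = \left(\left(-3 - \frac{1}{-3 - 24}\right) + 43\right) \left(-44\right) = \left(\left(-3 - \frac{1}{-27}\right) + 43\right) \left(-44\right) = \left(\left(-3 - - \frac{1}{27}\right) + 43\right) \left(-44\right) = \left(\left(-3 + \frac{1}{27}\right) + 43\right) \left(-44\right) = \left(- \frac{80}{27} + 43\right) \left(-44\right) = \frac{1081}{27} \left(-44\right) = - \frac{47564}{27}$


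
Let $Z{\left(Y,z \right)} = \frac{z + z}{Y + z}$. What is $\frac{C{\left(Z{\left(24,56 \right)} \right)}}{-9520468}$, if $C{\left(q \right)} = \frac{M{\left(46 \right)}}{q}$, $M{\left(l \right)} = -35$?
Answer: $\frac{25}{9520468} \approx 2.6259 \cdot 10^{-6}$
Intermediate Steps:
$Z{\left(Y,z \right)} = \frac{2 z}{Y + z}$
$C{\left(q \right)} = - \frac{35}{q}$
$\frac{C{\left(Z{\left(24,56 \right)} \right)}}{-9520468} = \frac{\left(-35\right) \frac{1}{2 \cdot 56 \frac{1}{24 + 56}}}{-9520468} = - \frac{35}{2 \cdot 56 \cdot \frac{1}{80}} \left(- \frac{1}{9520468}\right) = - \frac{35}{\frac{7}{5}} \left(- \frac{1}{9520468}\right) = \left(-35\right) \frac{5}{7} \left(- \frac{1}{9520468}\right) = \left(-25\right) \left(- \frac{1}{9520468}\right) = \frac{25}{9520468}$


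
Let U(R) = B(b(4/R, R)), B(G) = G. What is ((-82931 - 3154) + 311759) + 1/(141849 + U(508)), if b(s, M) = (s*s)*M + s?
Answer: 4065478294199/18014828 ≈ 2.2567e+5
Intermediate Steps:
b(s, M) = s + M*s**2 (b(s, M) = s**2*M + s = M*s**2 + s = s + M*s**2)
U(R) = 20/R (U(R) = (4/R)*(1 + R*(4/R)) = (4/R)*(1 + 4) = (4/R)*5 = 20/R)
((-82931 - 3154) + 311759) + 1/(141849 + U(508)) = ((-82931 - 3154) + 311759) + 1/(141849 + 20/508) = (-86085 + 311759) + 1/(141849 + 20*(1/508)) = 225674 + 1/(141849 + 5/127) = 225674 + 1/(18014828/127) = 225674 + 127/18014828 = 4065478294199/18014828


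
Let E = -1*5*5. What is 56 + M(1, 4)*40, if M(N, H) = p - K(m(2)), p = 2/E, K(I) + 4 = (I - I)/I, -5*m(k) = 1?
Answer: 1064/5 ≈ 212.80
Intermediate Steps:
m(k) = -1/5 (m(k) = -1/5*1 = -1/5)
E = -25 (E = -5*5 = -25)
K(I) = -4 (K(I) = -4 + (I - I)/I = -4 + 0/I = -4 + 0 = -4)
p = -2/25 (p = 2/(-25) = 2*(-1/25) = -2/25 ≈ -0.080000)
M(N, H) = 98/25 (M(N, H) = -2/25 - 1*(-4) = -2/25 + 4 = 98/25)
56 + M(1, 4)*40 = 56 + (98/25)*40 = 56 + 784/5 = 1064/5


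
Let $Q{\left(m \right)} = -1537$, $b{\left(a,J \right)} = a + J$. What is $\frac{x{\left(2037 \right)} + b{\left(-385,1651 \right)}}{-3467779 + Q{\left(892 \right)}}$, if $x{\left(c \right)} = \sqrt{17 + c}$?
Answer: $- \frac{633}{1734658} - \frac{\sqrt{2054}}{3469316} \approx -0.00037798$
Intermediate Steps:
$b{\left(a,J \right)} = J + a$
$\frac{x{\left(2037 \right)} + b{\left(-385,1651 \right)}}{-3467779 + Q{\left(892 \right)}} = \frac{\sqrt{17 + 2037} + \left(1651 - 385\right)}{-3467779 - 1537} = \frac{\sqrt{2054} + 1266}{-3469316} = \left(1266 + \sqrt{2054}\right) \left(- \frac{1}{3469316}\right) = - \frac{633}{1734658} - \frac{\sqrt{2054}}{3469316}$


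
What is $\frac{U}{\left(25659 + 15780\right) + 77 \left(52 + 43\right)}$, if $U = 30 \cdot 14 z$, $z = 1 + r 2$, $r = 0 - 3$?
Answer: $- \frac{1050}{24377} \approx -0.043073$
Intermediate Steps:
$r = -3$
$z = -5$ ($z = 1 - 6 = -5$)
$U = -2100$ ($U = 30 \cdot 14 \left(-5\right) = 420 \left(-5\right) = -2100$)
$\frac{U}{\left(25659 + 15780\right) + 77 \left(52 + 43\right)} = - \frac{2100}{\left(25659 + 15780\right) + 77 \left(52 + 43\right)} = - \frac{2100}{41439 + 77 \cdot 95} = - \frac{2100}{41439 + 7315} = - \frac{2100}{48754} = \left(-2100\right) \frac{1}{48754} = - \frac{1050}{24377}$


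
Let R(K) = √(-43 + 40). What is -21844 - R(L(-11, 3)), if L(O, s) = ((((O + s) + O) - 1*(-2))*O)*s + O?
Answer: -21844 - I*√3 ≈ -21844.0 - 1.732*I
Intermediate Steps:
L(O, s) = O + O*s*(2 + s + 2*O) (L(O, s) = (((s + 2*O) + 2)*O)*s + O = ((2 + s + 2*O)*O)*s + O = (O*(2 + s + 2*O))*s + O = O*s*(2 + s + 2*O) + O = O + O*s*(2 + s + 2*O))
R(K) = I*√3 (R(K) = √(-3) = I*√3)
-21844 - R(L(-11, 3)) = -21844 - I*√3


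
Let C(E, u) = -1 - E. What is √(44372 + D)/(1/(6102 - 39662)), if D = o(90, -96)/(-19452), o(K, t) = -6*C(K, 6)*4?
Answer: -100680*√12954821270/1621 ≈ -7.0693e+6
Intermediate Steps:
o(K, t) = 24 + 24*K (o(K, t) = -6*(-1 - K)*4 = (6 + 6*K)*4 = 24 + 24*K)
D = -182/1621 (D = (24 + 24*90)/(-19452) = (24 + 2160)*(-1/19452) = 2184*(-1/19452) = -182/1621 ≈ -0.11228)
√(44372 + D)/(1/(6102 - 39662)) = √(44372 - 182/1621)/(1/(6102 - 39662)) = √(71926830/1621)/(1/(-33560)) = (3*√12954821270/1621)/(-1/33560) = (3*√12954821270/1621)*(-33560) = -100680*√12954821270/1621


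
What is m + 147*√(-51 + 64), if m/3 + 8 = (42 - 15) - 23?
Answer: -12 + 147*√13 ≈ 518.02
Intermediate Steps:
m = -12 (m = -24 + 3*((42 - 15) - 23) = -24 + 3*(27 - 23) = -24 + 3*4 = -24 + 12 = -12)
m + 147*√(-51 + 64) = -12 + 147*√(-51 + 64) = -12 + 147*√13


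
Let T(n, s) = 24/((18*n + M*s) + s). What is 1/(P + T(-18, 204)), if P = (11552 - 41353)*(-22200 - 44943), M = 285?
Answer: 4835/9674489505407 ≈ 4.9977e-10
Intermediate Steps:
T(n, s) = 24/(18*n + 286*s) (T(n, s) = 24/((18*n + 285*s) + s) = 24/(18*n + 286*s))
P = 2000928543 (P = -29801*(-67143) = 2000928543)
1/(P + T(-18, 204)) = 1/(2000928543 + 12/(9*(-18) + 143*204)) = 1/(2000928543 + 12/(-162 + 29172)) = 1/(2000928543 + 12/29010) = 1/(2000928543 + 12*(1/29010)) = 1/(2000928543 + 2/4835) = 1/(9674489505407/4835) = 4835/9674489505407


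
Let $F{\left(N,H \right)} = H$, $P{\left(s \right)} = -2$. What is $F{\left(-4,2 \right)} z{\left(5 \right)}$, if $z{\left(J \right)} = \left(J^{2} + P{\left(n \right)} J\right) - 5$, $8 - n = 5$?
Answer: $20$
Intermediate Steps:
$n = 3$ ($n = 8 - 5 = 3$)
$z{\left(J \right)} = -5 + J^{2} - 2 J$ ($z{\left(J \right)} = \left(J^{2} - 2 J\right) - 5 = -5 + J^{2} - 2 J$)
$F{\left(-4,2 \right)} z{\left(5 \right)} = 2 \left(-5 + 5^{2} - 10\right) = 2 \left(-5 + 25 - 10\right) = 2 \cdot 10 = 20$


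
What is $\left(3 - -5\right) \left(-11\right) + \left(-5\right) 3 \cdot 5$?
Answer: $-163$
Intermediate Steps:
$\left(3 - -5\right) \left(-11\right) + \left(-5\right) 3 \cdot 5 = \left(3 + 5\right) \left(-11\right) - 75 = 8 \left(-11\right) - 75 = -88 - 75 = -163$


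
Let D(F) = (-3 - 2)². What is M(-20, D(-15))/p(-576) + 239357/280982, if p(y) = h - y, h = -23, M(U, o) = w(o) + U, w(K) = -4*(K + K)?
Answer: 70548381/155383046 ≈ 0.45403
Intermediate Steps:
D(F) = 25 (D(F) = (-5)² = 25)
w(K) = -8*K
M(U, o) = U - 8*o (M(U, o) = -8*o + U = U - 8*o)
p(y) = -23 - y
M(-20, D(-15))/p(-576) + 239357/280982 = (-20 - 8*25)/(-23 - 1*(-576)) + 239357/280982 = (-20 - 200)/(-23 + 576) + 239357*(1/280982) = -220/553 + 239357/280982 = 70548381/155383046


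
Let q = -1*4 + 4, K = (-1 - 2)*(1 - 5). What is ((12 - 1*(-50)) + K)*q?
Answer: 0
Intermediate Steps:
K = 12 (K = -3*(-4) = 12)
q = 0 (q = -4 + 4 = 0)
((12 - 1*(-50)) + K)*q = ((12 - 1*(-50)) + 12)*0 = ((12 + 50) + 12)*0 = (62 + 12)*0 = 74*0 = 0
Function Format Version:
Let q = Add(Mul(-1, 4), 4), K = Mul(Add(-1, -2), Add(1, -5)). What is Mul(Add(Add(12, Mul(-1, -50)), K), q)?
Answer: 0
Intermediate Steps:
K = 12 (K = Mul(-3, -4) = 12)
q = 0 (q = Add(-4, 4) = 0)
Mul(Add(Add(12, Mul(-1, -50)), K), q) = Mul(Add(Add(12, Mul(-1, -50)), 12), 0) = Mul(Add(Add(12, 50), 12), 0) = Mul(Add(62, 12), 0) = Mul(74, 0) = 0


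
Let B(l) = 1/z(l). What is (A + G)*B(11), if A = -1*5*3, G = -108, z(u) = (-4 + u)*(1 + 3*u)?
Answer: -123/238 ≈ -0.51681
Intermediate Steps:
z(u) = (1 + 3*u)*(-4 + u)
B(l) = 1/(-4 - 11*l + 3*l**2)
A = -15 (A = -5*3 = -15)
(A + G)*B(11) = (-15 - 108)/(-4 - 11*11 + 3*11**2) = -123/(-4 - 121 + 3*121) = -123/(-4 - 121 + 363) = -123/238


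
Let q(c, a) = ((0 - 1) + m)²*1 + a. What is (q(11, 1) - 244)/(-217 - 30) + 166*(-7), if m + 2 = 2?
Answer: -286772/247 ≈ -1161.0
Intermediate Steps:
m = 0 (m = -2 + 2 = 0)
q(c, a) = 1 + a (q(c, a) = ((0 - 1) + 0)²*1 + a = (-1 + 0)²*1 + a = (-1)²*1 + a = 1*1 + a = 1 + a)
(q(11, 1) - 244)/(-217 - 30) + 166*(-7) = ((1 + 1) - 244)/(-217 - 30) + 166*(-7) = (2 - 244)/(-247) - 1162 = -242*(-1/247) - 1162 = 242/247 - 1162 = -286772/247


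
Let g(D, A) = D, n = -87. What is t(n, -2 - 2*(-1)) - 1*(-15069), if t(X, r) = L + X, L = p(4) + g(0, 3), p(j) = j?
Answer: 14986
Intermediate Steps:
L = 4 (L = 4 + 0 = 4)
t(X, r) = 4 + X
t(n, -2 - 2*(-1)) - 1*(-15069) = (4 - 87) - 1*(-15069) = -83 + 15069 = 14986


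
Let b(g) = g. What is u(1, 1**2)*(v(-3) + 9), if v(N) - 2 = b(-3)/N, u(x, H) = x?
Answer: 12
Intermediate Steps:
v(N) = 2 - 3/N
u(1, 1**2)*(v(-3) + 9) = 1*((2 - 3/(-3)) + 9) = 1*((2 - 3*(-1/3)) + 9) = 1*((2 + 1) + 9) = 1*(3 + 9) = 1*12 = 12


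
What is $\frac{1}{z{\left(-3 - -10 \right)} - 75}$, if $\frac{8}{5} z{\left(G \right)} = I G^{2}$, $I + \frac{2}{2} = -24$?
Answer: $- \frac{8}{6725} \approx -0.0011896$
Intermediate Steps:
$I = -25$ ($I = -1 - 24 = -25$)
$z{\left(G \right)} = - \frac{125 G^{2}}{8}$ ($z{\left(G \right)} = \frac{5 \left(- 25 G^{2}\right)}{8} = - \frac{125 G^{2}}{8}$)
$\frac{1}{z{\left(-3 - -10 \right)} - 75} = \frac{1}{- \frac{125 \left(-3 - -10\right)^{2}}{8} - 75} = \frac{1}{- \frac{125 \left(-3 + 10\right)^{2}}{8} - 75} = \frac{1}{- \frac{125 \cdot 7^{2}}{8} - 75} = \frac{1}{\left(- \frac{125}{8}\right) 49 - 75} = \frac{1}{- \frac{6125}{8} - 75} = \frac{1}{- \frac{6725}{8}} = - \frac{8}{6725}$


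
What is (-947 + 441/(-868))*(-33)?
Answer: 3877203/124 ≈ 31268.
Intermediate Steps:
(-947 + 441/(-868))*(-33) = (-947 + 441*(-1/868))*(-33) = (-947 - 63/124)*(-33) = -117491/124*(-33) = 3877203/124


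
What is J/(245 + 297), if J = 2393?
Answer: 2393/542 ≈ 4.4151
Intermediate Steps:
J/(245 + 297) = 2393/(245 + 297) = 2393/542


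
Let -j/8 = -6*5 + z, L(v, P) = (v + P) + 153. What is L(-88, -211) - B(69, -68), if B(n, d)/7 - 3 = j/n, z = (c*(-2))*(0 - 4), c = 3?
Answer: -3953/23 ≈ -171.87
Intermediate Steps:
z = 24 (z = (3*(-2))*(0 - 4) = -6*(-4) = 24)
L(v, P) = 153 + P + v (L(v, P) = (P + v) + 153 = 153 + P + v)
j = 48 (j = -8*(-6*5 + 24) = -8*(-30 + 24) = -8*(-6) = 48)
B(n, d) = 21 + 336/n (B(n, d) = 21 + 7*(48/n) = 21 + 336/n)
L(-88, -211) - B(69, -68) = (153 - 211 - 88) - (21 + 336/69) = -146 - (21 + 336*(1/69)) = -146 - (21 + 112/23) = -146 - 1*595/23 = -146 - 595/23 = -3953/23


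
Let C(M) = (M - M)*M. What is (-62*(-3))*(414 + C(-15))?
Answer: 77004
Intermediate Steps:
C(M) = 0 (C(M) = 0*M = 0)
(-62*(-3))*(414 + C(-15)) = (-62*(-3))*(414 + 0) = 186*414 = 77004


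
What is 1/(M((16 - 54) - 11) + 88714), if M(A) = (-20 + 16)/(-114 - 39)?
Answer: 153/13573246 ≈ 1.1272e-5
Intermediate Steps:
M(A) = 4/153 (M(A) = -4/(-153) = -4*(-1/153) = 4/153)
1/(M((16 - 54) - 11) + 88714) = 1/(4/153 + 88714) = 1/(13573246/153) = 153/13573246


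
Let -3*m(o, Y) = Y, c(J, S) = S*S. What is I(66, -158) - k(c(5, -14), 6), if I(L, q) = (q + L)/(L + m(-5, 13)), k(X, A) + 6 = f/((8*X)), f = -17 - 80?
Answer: 1325657/290080 ≈ 4.5700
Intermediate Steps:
f = -97
c(J, S) = S**2
k(X, A) = -6 - 97/(8*X) (k(X, A) = -6 - 97*1/(8*X) = -6 - 97/(8*X))
m(o, Y) = -Y/3
I(L, q) = (L + q)/(-13/3 + L) (I(L, q) = (q + L)/(L - 1/3*13) = (L + q)/(L - 13/3) = (L + q)/(-13/3 + L))
I(66, -158) - k(c(5, -14), 6) = 3*(66 - 158)/(-13 + 3*66) - (-6 - 97/(8*((-14)**2))) = 3*(-92)/(-13 + 198) - (-6 - 97/8/196) = 3*(-92)/185 - (-6 - 97/8*1/196) = 3*(1/185)*(-92) - (-6 - 97/1568) = -276/185 - 1*(-9505/1568) = -276/185 + 9505/1568 = 1325657/290080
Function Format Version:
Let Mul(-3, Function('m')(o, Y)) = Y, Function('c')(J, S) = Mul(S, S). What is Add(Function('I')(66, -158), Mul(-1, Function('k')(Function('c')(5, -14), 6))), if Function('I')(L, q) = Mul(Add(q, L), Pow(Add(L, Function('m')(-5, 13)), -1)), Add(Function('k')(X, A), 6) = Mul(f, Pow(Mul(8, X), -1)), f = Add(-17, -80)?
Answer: Rational(1325657, 290080) ≈ 4.5700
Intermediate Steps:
f = -97
Function('c')(J, S) = Pow(S, 2)
Function('k')(X, A) = Add(-6, Mul(Rational(-97, 8), Pow(X, -1))) (Function('k')(X, A) = Add(-6, Mul(-97, Pow(Mul(8, X), -1))) = Add(-6, Mul(-97, Mul(Rational(1, 8), Pow(X, -1)))) = Add(-6, Mul(Rational(-97, 8), Pow(X, -1))))
Function('m')(o, Y) = Mul(Rational(-1, 3), Y)
Function('I')(L, q) = Mul(Pow(Add(Rational(-13, 3), L), -1), Add(L, q)) (Function('I')(L, q) = Mul(Add(q, L), Pow(Add(L, Mul(Rational(-1, 3), 13)), -1)) = Mul(Add(L, q), Pow(Add(L, Rational(-13, 3)), -1)) = Mul(Add(L, q), Pow(Add(Rational(-13, 3), L), -1)) = Mul(Pow(Add(Rational(-13, 3), L), -1), Add(L, q)))
Add(Function('I')(66, -158), Mul(-1, Function('k')(Function('c')(5, -14), 6))) = Add(Mul(3, Pow(Add(-13, Mul(3, 66)), -1), Add(66, -158)), Mul(-1, Add(-6, Mul(Rational(-97, 8), Pow(Pow(-14, 2), -1))))) = Add(Mul(3, Pow(Add(-13, 198), -1), -92), Mul(-1, Add(-6, Mul(Rational(-97, 8), Pow(196, -1))))) = Add(Mul(3, Pow(185, -1), -92), Mul(-1, Add(-6, Mul(Rational(-97, 8), Rational(1, 196))))) = Add(Mul(3, Rational(1, 185), -92), Mul(-1, Add(-6, Rational(-97, 1568)))) = Add(Rational(-276, 185), Mul(-1, Rational(-9505, 1568))) = Add(Rational(-276, 185), Rational(9505, 1568)) = Rational(1325657, 290080)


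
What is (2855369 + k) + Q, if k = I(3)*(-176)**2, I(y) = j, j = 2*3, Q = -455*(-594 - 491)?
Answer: 3534900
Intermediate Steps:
Q = 493675 (Q = -455*(-1085) = 493675)
j = 6
I(y) = 6
k = 185856 (k = 6*(-176)**2 = 6*30976 = 185856)
(2855369 + k) + Q = (2855369 + 185856) + 493675 = 3041225 + 493675 = 3534900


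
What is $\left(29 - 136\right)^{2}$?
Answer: $11449$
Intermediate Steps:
$\left(29 - 136\right)^{2} = \left(-107\right)^{2} = 11449$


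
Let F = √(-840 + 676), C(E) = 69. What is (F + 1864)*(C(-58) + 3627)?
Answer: 6889344 + 7392*I*√41 ≈ 6.8893e+6 + 47332.0*I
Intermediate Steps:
F = 2*I*√41 (F = √(-164) = 2*I*√41 ≈ 12.806*I)
(F + 1864)*(C(-58) + 3627) = (2*I*√41 + 1864)*(69 + 3627) = (1864 + 2*I*√41)*3696 = 6889344 + 7392*I*√41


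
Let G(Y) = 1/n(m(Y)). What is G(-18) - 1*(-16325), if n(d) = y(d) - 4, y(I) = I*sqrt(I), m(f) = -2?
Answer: 97949/6 + I*sqrt(2)/12 ≈ 16325.0 + 0.11785*I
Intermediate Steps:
y(I) = I**(3/2)
n(d) = -4 + d**(3/2) (n(d) = d**(3/2) - 4 = -4 + d**(3/2))
G(Y) = 1/(-4 - 2*I*sqrt(2)) (G(Y) = 1/(-4 + (-2)**(3/2)) = 1/(-4 - 2*I*sqrt(2)))
G(-18) - 1*(-16325) = I/(2*(sqrt(2) - 2*I)) - 1*(-16325) = I/(2*(sqrt(2) - 2*I)) + 16325 = 16325 + I/(2*(sqrt(2) - 2*I))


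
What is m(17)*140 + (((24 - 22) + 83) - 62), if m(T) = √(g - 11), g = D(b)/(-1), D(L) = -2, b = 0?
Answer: 23 + 420*I ≈ 23.0 + 420.0*I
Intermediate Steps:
g = 2 (g = -2/(-1) = -2*(-1) = 2)
m(T) = 3*I (m(T) = √(2 - 11) = √(-9) = 3*I)
m(17)*140 + (((24 - 22) + 83) - 62) = (3*I)*140 + (((24 - 22) + 83) - 62) = 420*I + ((2 + 83) - 62) = 420*I + (85 - 62) = 420*I + 23 = 23 + 420*I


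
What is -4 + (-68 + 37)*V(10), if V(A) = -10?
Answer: 306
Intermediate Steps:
-4 + (-68 + 37)*V(10) = -4 + (-68 + 37)*(-10) = -4 - 31*(-10) = -4 + 310 = 306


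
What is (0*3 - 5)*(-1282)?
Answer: 6410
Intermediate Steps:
(0*3 - 5)*(-1282) = (0 - 5)*(-1282) = -5*(-1282) = 6410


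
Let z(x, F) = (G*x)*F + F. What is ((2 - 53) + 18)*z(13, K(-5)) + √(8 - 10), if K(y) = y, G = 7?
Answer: 15180 + I*√2 ≈ 15180.0 + 1.4142*I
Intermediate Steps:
z(x, F) = F + 7*F*x (z(x, F) = (7*x)*F + F = 7*F*x + F = F + 7*F*x)
((2 - 53) + 18)*z(13, K(-5)) + √(8 - 10) = ((2 - 53) + 18)*(-5*(1 + 7*13)) + √(8 - 10) = (-51 + 18)*(-5*(1 + 91)) + √(-2) = -(-165)*92 + I*√2 = -33*(-460) + I*√2 = 15180 + I*√2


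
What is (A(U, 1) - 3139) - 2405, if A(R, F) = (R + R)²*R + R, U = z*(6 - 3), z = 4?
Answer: 1380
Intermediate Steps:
U = 12 (U = 4*(6 - 3) = 4*3 = 12)
A(R, F) = R + 4*R³ (A(R, F) = (2*R)²*R + R = (4*R²)*R + R = 4*R³ + R = R + 4*R³)
(A(U, 1) - 3139) - 2405 = ((12 + 4*12³) - 3139) - 2405 = ((12 + 4*1728) - 3139) - 2405 = ((12 + 6912) - 3139) - 2405 = (6924 - 3139) - 2405 = 3785 - 2405 = 1380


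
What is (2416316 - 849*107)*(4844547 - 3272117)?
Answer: 3656643509390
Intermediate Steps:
(2416316 - 849*107)*(4844547 - 3272117) = (2416316 - 90843)*1572430 = 2325473*1572430 = 3656643509390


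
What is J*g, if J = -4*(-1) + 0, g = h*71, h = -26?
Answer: -7384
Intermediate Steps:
g = -1846 (g = -26*71 = -1846)
J = 4 (J = 4 + 0 = 4)
J*g = 4*(-1846) = -7384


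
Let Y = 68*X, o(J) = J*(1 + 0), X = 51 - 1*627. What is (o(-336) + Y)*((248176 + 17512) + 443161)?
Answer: -28002370896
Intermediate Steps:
X = -576 (X = 51 - 627 = -576)
o(J) = J (o(J) = J*1 = J)
Y = -39168 (Y = 68*(-576) = -39168)
(o(-336) + Y)*((248176 + 17512) + 443161) = (-336 - 39168)*((248176 + 17512) + 443161) = -39504*(265688 + 443161) = -39504*708849 = -28002370896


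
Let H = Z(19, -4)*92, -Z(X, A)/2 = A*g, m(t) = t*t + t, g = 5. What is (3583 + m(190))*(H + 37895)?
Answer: 1657719975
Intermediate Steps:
m(t) = t + t² (m(t) = t² + t = t + t²)
Z(X, A) = -10*A (Z(X, A) = -2*A*5 = -10*A)
H = 3680 (H = -10*(-4)*92 = 40*92 = 3680)
(3583 + m(190))*(H + 37895) = (3583 + 190*(1 + 190))*(3680 + 37895) = (3583 + 190*191)*41575 = (3583 + 36290)*41575 = 39873*41575 = 1657719975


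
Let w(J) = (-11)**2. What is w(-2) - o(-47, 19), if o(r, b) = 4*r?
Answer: 309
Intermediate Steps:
w(J) = 121
w(-2) - o(-47, 19) = 121 - 4*(-47) = 121 - 1*(-188) = 121 + 188 = 309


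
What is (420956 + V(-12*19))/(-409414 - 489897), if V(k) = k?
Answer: -60104/128473 ≈ -0.46783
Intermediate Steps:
(420956 + V(-12*19))/(-409414 - 489897) = (420956 - 12*19)/(-409414 - 489897) = (420956 - 228)/(-899311) = 420728*(-1/899311) = -60104/128473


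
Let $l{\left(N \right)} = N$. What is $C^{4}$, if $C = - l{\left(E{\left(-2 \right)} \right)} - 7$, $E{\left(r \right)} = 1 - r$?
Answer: $10000$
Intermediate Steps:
$C = -10$ ($C = - (1 - -2) - 7 = - (1 + 2) - 7 = \left(-1\right) 3 - 7 = -3 - 7 = -10$)
$C^{4} = \left(-10\right)^{4} = 10000$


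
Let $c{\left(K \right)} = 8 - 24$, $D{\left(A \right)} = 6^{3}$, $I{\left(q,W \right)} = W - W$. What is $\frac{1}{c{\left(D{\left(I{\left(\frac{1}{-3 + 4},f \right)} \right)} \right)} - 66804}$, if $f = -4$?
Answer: $- \frac{1}{66820} \approx -1.4966 \cdot 10^{-5}$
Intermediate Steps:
$I{\left(q,W \right)} = 0$
$D{\left(A \right)} = 216$
$c{\left(K \right)} = -16$ ($c{\left(K \right)} = 8 - 24 = -16$)
$\frac{1}{c{\left(D{\left(I{\left(\frac{1}{-3 + 4},f \right)} \right)} \right)} - 66804} = \frac{1}{-16 - 66804} = \frac{1}{-66820} = - \frac{1}{66820}$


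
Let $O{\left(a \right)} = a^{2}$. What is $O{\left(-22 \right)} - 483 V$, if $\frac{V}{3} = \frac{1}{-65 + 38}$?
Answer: $\frac{1613}{3} \approx 537.67$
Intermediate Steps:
$V = - \frac{1}{9}$ ($V = \frac{3}{-65 + 38} = \frac{3}{-27} = 3 \left(- \frac{1}{27}\right) = - \frac{1}{9} \approx -0.11111$)
$O{\left(-22 \right)} - 483 V = \left(-22\right)^{2} - - \frac{161}{3} = 484 + \frac{161}{3} = \frac{1613}{3}$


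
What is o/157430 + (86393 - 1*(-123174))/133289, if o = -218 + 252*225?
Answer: 1558483158/807064895 ≈ 1.9311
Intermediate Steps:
o = 56482 (o = -218 + 56700 = 56482)
o/157430 + (86393 - 1*(-123174))/133289 = 56482/157430 + (86393 - 1*(-123174))/133289 = 56482*(1/157430) + (86393 + 123174)*(1/133289) = 28241/78715 + 209567*(1/133289) = 28241/78715 + 209567/133289 = 1558483158/807064895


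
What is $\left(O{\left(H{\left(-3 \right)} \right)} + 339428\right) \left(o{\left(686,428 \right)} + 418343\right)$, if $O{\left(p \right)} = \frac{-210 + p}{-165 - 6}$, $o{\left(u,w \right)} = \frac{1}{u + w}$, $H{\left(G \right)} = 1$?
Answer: $\frac{158185593110321}{1114} \approx 1.42 \cdot 10^{11}$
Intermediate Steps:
$O{\left(p \right)} = \frac{70}{57} - \frac{p}{171}$ ($O{\left(p \right)} = \frac{-210 + p}{-171} = \left(-210 + p\right) \left(- \frac{1}{171}\right) = \frac{70}{57} - \frac{p}{171}$)
$\left(O{\left(H{\left(-3 \right)} \right)} + 339428\right) \left(o{\left(686,428 \right)} + 418343\right) = \left(\left(\frac{70}{57} - \frac{1}{171}\right) + 339428\right) \left(\frac{1}{686 + 428} + 418343\right) = \left(\left(\frac{70}{57} - \frac{1}{171}\right) + 339428\right) \left(\frac{1}{1114} + 418343\right) = \left(\frac{11}{9} + 339428\right) \left(\frac{1}{1114} + 418343\right) = \frac{3054863}{9} \cdot \frac{466034103}{1114} = \frac{158185593110321}{1114}$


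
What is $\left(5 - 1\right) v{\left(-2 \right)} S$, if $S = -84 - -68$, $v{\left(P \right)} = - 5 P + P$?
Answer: $-512$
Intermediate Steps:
$v{\left(P \right)} = - 4 P$
$S = -16$ ($S = -84 + 68 = -16$)
$\left(5 - 1\right) v{\left(-2 \right)} S = \left(5 - 1\right) \left(\left(-4\right) \left(-2\right)\right) \left(-16\right) = 4 \cdot 8 \left(-16\right) = 32 \left(-16\right) = -512$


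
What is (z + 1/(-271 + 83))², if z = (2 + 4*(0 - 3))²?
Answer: 353402401/35344 ≈ 9998.9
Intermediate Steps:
z = 100 (z = (2 + 4*(-3))² = (2 - 12)² = (-10)² = 100)
(z + 1/(-271 + 83))² = (100 + 1/(-271 + 83))² = (100 + 1/(-188))² = (100 - 1/188)² = (18799/188)² = 353402401/35344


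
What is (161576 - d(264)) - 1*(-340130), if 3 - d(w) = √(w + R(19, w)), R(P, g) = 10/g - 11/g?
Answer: 501703 + √4599870/132 ≈ 5.0172e+5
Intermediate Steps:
R(P, g) = -1/g
d(w) = 3 - √(w - 1/w)
(161576 - d(264)) - 1*(-340130) = (161576 - (3 - √(264 - 1/264))) - 1*(-340130) = (161576 - (3 - √(264 - 1*1/264))) + 340130 = (161576 - (3 - √(264 - 1/264))) + 340130 = (161576 - (3 - √(69695/264))) + 340130 = (161576 - (3 - √4599870/132)) + 340130 = (161576 + (-3 + √4599870/132)) + 340130 = (161573 + √4599870/132) + 340130 = 501703 + √4599870/132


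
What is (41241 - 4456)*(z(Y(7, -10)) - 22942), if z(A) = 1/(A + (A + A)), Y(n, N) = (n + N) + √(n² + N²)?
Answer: -3375684829/4 + 1051*√149/12 ≈ -8.4392e+8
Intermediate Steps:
Y(n, N) = N + n + √(N² + n²) (Y(n, N) = (N + n) + √(N² + n²) = N + n + √(N² + n²))
z(A) = 1/(3*A) (z(A) = 1/(A + 2*A) = 1/(3*A))
(41241 - 4456)*(z(Y(7, -10)) - 22942) = (41241 - 4456)*(1/(3*(-10 + 7 + √((-10)² + 7²))) - 22942) = 36785*(1/(3*(-10 + 7 + √(100 + 49))) - 22942) = 36785*(1/(3*(-10 + 7 + √149)) - 22942) = 36785*(1/(3*(-3 + √149)) - 22942) = 36785*(-22942 + 1/(3*(-3 + √149))) = -843921470 + 36785/(3*(-3 + √149))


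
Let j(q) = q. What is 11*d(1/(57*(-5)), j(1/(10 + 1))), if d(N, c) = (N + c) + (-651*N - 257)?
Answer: -159652/57 ≈ -2800.9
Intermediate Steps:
d(N, c) = -257 + c - 650*N (d(N, c) = (N + c) + (-257 - 651*N) = -257 + c - 650*N)
11*d(1/(57*(-5)), j(1/(10 + 1))) = 11*(-257 + 1/(10 + 1) - 650/(57*(-5))) = 11*(-257 + 1/11 - 650/(-285)) = 11*(-257 + 1/11 - 650*(-1/285)) = 11*(-257 + 1/11 + 130/57) = 11*(-159652/627) = -159652/57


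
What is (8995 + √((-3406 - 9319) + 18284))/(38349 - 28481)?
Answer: 8995/9868 + √5559/9868 ≈ 0.91909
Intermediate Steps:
(8995 + √((-3406 - 9319) + 18284))/(38349 - 28481) = (8995 + √(-12725 + 18284))/9868 = (8995 + √5559)*(1/9868) = 8995/9868 + √5559/9868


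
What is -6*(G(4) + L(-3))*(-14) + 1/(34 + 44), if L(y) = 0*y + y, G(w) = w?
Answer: 6553/78 ≈ 84.013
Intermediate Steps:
L(y) = y (L(y) = 0 + y = y)
-6*(G(4) + L(-3))*(-14) + 1/(34 + 44) = -6*(4 - 3)*(-14) + 1/(34 + 44) = -6*1*(-14) + 1/78 = -6*(-14) + 1/78 = 84 + 1/78 = 6553/78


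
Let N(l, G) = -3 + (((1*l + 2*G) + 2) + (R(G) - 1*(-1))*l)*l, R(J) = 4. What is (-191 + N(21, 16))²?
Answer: 10023556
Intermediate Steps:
N(l, G) = -3 + l*(2 + 2*G + 6*l) (N(l, G) = -3 + (((1*l + 2*G) + 2) + (4 - 1*(-1))*l)*l = -3 + (((l + 2*G) + 2) + (4 + 1)*l)*l = -3 + ((2 + l + 2*G) + 5*l)*l = -3 + (2 + 2*G + 6*l)*l = -3 + l*(2 + 2*G + 6*l))
(-191 + N(21, 16))² = (-191 + (-3 + 2*21 + 6*21² + 2*16*21))² = (-191 + (-3 + 42 + 6*441 + 672))² = (-191 + (-3 + 42 + 2646 + 672))² = (-191 + 3357)² = 3166² = 10023556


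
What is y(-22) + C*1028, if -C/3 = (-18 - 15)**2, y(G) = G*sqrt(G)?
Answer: -3358476 - 22*I*sqrt(22) ≈ -3.3585e+6 - 103.19*I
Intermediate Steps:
y(G) = G**(3/2)
C = -3267 (C = -3*(-18 - 15)**2 = -3*(-33)**2 = -3*1089 = -3267)
y(-22) + C*1028 = (-22)**(3/2) - 3267*1028 = -22*I*sqrt(22) - 3358476 = -3358476 - 22*I*sqrt(22)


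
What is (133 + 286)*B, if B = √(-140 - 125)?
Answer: 419*I*√265 ≈ 6820.8*I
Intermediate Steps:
B = I*√265 (B = √(-265) = I*√265 ≈ 16.279*I)
(133 + 286)*B = (133 + 286)*(I*√265) = 419*(I*√265) = 419*I*√265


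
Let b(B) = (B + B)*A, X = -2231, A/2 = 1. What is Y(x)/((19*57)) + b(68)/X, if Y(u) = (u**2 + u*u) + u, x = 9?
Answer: 1525/42389 ≈ 0.035976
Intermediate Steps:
A = 2 (A = 2*1 = 2)
b(B) = 4*B (b(B) = (B + B)*2 = (2*B)*2 = 4*B)
Y(u) = u + 2*u**2 (Y(u) = (u**2 + u**2) + u = 2*u**2 + u = u + 2*u**2)
Y(x)/((19*57)) + b(68)/X = (9*(1 + 2*9))/((19*57)) + (4*68)/(-2231) = (9*(1 + 18))/1083 + 272*(-1/2231) = (9*19)*(1/1083) - 272/2231 = 171*(1/1083) - 272/2231 = 3/19 - 272/2231 = 1525/42389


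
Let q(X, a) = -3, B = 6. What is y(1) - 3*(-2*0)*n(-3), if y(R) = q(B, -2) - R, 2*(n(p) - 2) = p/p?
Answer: -4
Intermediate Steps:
n(p) = 5/2 (n(p) = 2 + (p/p)/2 = 2 + (1/2)*1 = 2 + 1/2 = 5/2)
y(R) = -3 - R
y(1) - 3*(-2*0)*n(-3) = (-3 - 1*1) - 3*(-2*0)*5/2 = (-3 - 1) - 0*5/2 = -4 - 3*0 = -4 + 0 = -4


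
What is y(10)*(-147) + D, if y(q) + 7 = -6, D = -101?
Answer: 1810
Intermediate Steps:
y(q) = -13 (y(q) = -7 - 6 = -13)
y(10)*(-147) + D = -13*(-147) - 101 = 1911 - 101 = 1810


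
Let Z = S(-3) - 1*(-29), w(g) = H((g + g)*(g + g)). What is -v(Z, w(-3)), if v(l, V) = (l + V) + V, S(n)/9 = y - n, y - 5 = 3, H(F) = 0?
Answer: -128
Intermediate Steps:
y = 8 (y = 5 + 3 = 8)
w(g) = 0
S(n) = 72 - 9*n (S(n) = 9*(8 - n) = 72 - 9*n)
Z = 128 (Z = (72 - 9*(-3)) - 1*(-29) = (72 + 27) + 29 = 99 + 29 = 128)
v(l, V) = l + 2*V (v(l, V) = (V + l) + V = l + 2*V)
-v(Z, w(-3)) = -(128 + 2*0) = -(128 + 0) = -1*128 = -128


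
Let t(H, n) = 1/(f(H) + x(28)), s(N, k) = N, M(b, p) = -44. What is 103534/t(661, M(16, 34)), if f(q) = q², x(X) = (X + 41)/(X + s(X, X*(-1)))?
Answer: 1266616578715/28 ≈ 4.5236e+10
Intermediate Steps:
x(X) = (41 + X)/(2*X) (x(X) = (X + 41)/(X + X) = (41 + X)/((2*X)) = (41 + X)*(1/(2*X)) = (41 + X)/(2*X))
t(H, n) = 1/(69/56 + H²) (t(H, n) = 1/(H² + (½)*(41 + 28)/28) = 1/(H² + (½)*(1/28)*69) = 1/(H² + 69/56) = 1/(69/56 + H²))
103534/t(661, M(16, 34)) = 103534/((56/(69 + 56*661²))) = 103534/((56/(69 + 56*436921))) = 103534/((56/(69 + 24467576))) = 103534/((56/24467645)) = 103534/((56*(1/24467645))) = 103534/(56/24467645) = 103534*(24467645/56) = 1266616578715/28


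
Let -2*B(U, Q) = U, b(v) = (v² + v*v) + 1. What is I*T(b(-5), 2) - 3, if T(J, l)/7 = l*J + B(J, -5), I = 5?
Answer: 5349/2 ≈ 2674.5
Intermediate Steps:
b(v) = 1 + 2*v² (b(v) = (v² + v²) + 1 = 2*v² + 1 = 1 + 2*v²)
B(U, Q) = -U/2
T(J, l) = -7*J/2 + 7*J*l (T(J, l) = 7*(l*J - J/2) = 7*(J*l - J/2) = 7*(-J/2 + J*l) = -7*J/2 + 7*J*l)
I*T(b(-5), 2) - 3 = 5*(7*(1 + 2*(-5)²)*(-1 + 2*2)/2) - 3 = 5*(7*(1 + 2*25)*(-1 + 4)/2) - 3 = 5*((7/2)*(1 + 50)*3) - 3 = 5*((7/2)*51*3) - 3 = 5*(1071/2) - 3 = 5355/2 - 3 = 5349/2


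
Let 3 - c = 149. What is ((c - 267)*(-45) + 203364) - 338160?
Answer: -116211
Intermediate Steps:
c = -146 (c = 3 - 1*149 = 3 - 149 = -146)
((c - 267)*(-45) + 203364) - 338160 = ((-146 - 267)*(-45) + 203364) - 338160 = (-413*(-45) + 203364) - 338160 = (18585 + 203364) - 338160 = 221949 - 338160 = -116211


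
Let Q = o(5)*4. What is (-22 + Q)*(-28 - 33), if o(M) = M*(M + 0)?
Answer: -4758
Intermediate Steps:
o(M) = M**2 (o(M) = M*M = M**2)
Q = 100 (Q = 5**2*4 = 25*4 = 100)
(-22 + Q)*(-28 - 33) = (-22 + 100)*(-28 - 33) = 78*(-61) = -4758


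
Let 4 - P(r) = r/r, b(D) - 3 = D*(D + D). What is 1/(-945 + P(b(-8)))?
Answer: -1/942 ≈ -0.0010616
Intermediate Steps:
b(D) = 3 + 2*D² (b(D) = 3 + D*(D + D) = 3 + D*(2*D) = 3 + 2*D²)
P(r) = 3 (P(r) = 4 - r/r = 4 - 1*1 = 4 - 1 = 3)
1/(-945 + P(b(-8))) = 1/(-945 + 3) = 1/(-942) = -1/942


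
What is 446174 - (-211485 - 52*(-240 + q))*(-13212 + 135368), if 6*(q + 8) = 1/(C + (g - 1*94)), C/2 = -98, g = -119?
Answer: 29766138363110/1227 ≈ 2.4259e+10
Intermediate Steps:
C = -196 (C = 2*(-98) = -196)
q = -19633/2454 (q = -8 + 1/(6*(-196 + (-119 - 1*94))) = -8 + 1/(6*(-196 + (-119 - 94))) = -8 + 1/(6*(-196 - 213)) = -8 + (⅙)/(-409) = -8 + (⅙)*(-1/409) = -8 - 1/2454 = -19633/2454 ≈ -8.0004)
446174 - (-211485 - 52*(-240 + q))*(-13212 + 135368) = 446174 - (-211485 - 52*(-240 - 19633/2454))*(-13212 + 135368) = 446174 - (-211485 - 52*(-608593/2454))*122156 = 446174 - (-211485 + 15823418/1227)*122156 = 446174 - (-243668677)*122156/1227 = 446174 - 1*(-29765590907612/1227) = 446174 + 29765590907612/1227 = 29766138363110/1227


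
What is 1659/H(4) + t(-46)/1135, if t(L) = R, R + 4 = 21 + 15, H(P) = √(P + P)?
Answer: 32/1135 + 1659*√2/4 ≈ 586.57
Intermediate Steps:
H(P) = √2*√P (H(P) = √(2*P) = √2*√P)
R = 32 (R = -4 + (21 + 15) = -4 + 36 = 32)
t(L) = 32
1659/H(4) + t(-46)/1135 = 1659/((√2*√4)) + 32/1135 = 1659/((√2*2)) + 32*(1/1135) = 1659/((2*√2)) + 32/1135 = 1659*(√2/4) + 32/1135 = 1659*√2/4 + 32/1135 = 32/1135 + 1659*√2/4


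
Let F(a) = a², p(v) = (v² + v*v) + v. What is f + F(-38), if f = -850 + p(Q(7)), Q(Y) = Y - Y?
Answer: 594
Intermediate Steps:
Q(Y) = 0
p(v) = v + 2*v² (p(v) = (v² + v²) + v = 2*v² + v = v + 2*v²)
f = -850 (f = -850 + 0*(1 + 2*0) = -850 + 0*(1 + 0) = -850 + 0*1 = -850 + 0 = -850)
f + F(-38) = -850 + (-38)² = -850 + 1444 = 594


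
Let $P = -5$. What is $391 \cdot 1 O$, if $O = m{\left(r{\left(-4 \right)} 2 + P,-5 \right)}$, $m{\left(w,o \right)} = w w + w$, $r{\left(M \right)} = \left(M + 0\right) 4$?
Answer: $520812$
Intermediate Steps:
$r{\left(M \right)} = 4 M$ ($r{\left(M \right)} = M 4 = 4 M$)
$m{\left(w,o \right)} = w + w^{2}$ ($m{\left(w,o \right)} = w^{2} + w = w + w^{2}$)
$O = 1332$ ($O = \left(4 \left(-4\right) 2 - 5\right) \left(1 + \left(4 \left(-4\right) 2 - 5\right)\right) = \left(\left(-16\right) 2 - 5\right) \left(1 - 37\right) = \left(-32 - 5\right) \left(1 - 37\right) = - 37 \left(1 - 37\right) = \left(-37\right) \left(-36\right) = 1332$)
$391 \cdot 1 O = 391 \cdot 1 \cdot 1332 = 391 \cdot 1332 = 520812$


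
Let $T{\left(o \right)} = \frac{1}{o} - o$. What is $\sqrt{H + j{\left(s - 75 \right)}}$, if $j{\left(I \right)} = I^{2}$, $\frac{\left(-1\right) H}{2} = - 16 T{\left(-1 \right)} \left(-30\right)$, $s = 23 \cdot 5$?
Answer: $40$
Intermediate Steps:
$s = 115$
$H = 0$ ($H = - 2 - 16 \left(\frac{1}{-1} - -1\right) \left(-30\right) = - 2 - 16 \left(-1 + 1\right) \left(-30\right) = - 2 \left(-16\right) 0 \left(-30\right) = - 2 \cdot 0 \left(-30\right) = \left(-2\right) 0 = 0$)
$\sqrt{H + j{\left(s - 75 \right)}} = \sqrt{0 + \left(115 - 75\right)^{2}} = \sqrt{0 + 40^{2}} = \sqrt{0 + 1600} = \sqrt{1600} = 40$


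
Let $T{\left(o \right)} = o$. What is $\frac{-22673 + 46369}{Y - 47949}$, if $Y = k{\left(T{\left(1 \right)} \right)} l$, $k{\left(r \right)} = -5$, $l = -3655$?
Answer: $- \frac{11848}{14837} \approx -0.79854$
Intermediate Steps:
$Y = 18275$ ($Y = \left(-5\right) \left(-3655\right) = 18275$)
$\frac{-22673 + 46369}{Y - 47949} = \frac{-22673 + 46369}{18275 - 47949} = \frac{23696}{-29674} = 23696 \left(- \frac{1}{29674}\right) = - \frac{11848}{14837}$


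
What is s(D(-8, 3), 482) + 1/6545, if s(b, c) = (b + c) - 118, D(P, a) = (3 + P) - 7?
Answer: 2303841/6545 ≈ 352.00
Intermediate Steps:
D(P, a) = -4 + P
s(b, c) = -118 + b + c
s(D(-8, 3), 482) + 1/6545 = (-118 + (-4 - 8) + 482) + 1/6545 = (-118 - 12 + 482) + 1/6545 = 352 + 1/6545 = 2303841/6545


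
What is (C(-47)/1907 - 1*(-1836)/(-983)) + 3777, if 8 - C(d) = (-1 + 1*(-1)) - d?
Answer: 7076754814/1874581 ≈ 3775.1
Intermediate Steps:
C(d) = 10 + d (C(d) = 8 - ((-1 + 1*(-1)) - d) = 8 - ((-1 - 1) - d) = 8 - (-2 - d) = 8 + (2 + d) = 10 + d)
(C(-47)/1907 - 1*(-1836)/(-983)) + 3777 = ((10 - 47)/1907 - 1*(-1836)/(-983)) + 3777 = (-37*1/1907 + 1836*(-1/983)) + 3777 = (-37/1907 - 1836/983) + 3777 = -3537623/1874581 + 3777 = 7076754814/1874581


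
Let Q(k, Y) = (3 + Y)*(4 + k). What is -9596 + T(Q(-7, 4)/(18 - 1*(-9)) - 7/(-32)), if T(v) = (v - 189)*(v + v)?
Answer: -389175839/41472 ≈ -9384.1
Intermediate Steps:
T(v) = 2*v*(-189 + v) (T(v) = (-189 + v)*(2*v) = 2*v*(-189 + v))
-9596 + T(Q(-7, 4)/(18 - 1*(-9)) - 7/(-32)) = -9596 + 2*((12 + 3*(-7) + 4*4 + 4*(-7))/(18 - 1*(-9)) - 7/(-32))*(-189 + ((12 + 3*(-7) + 4*4 + 4*(-7))/(18 - 1*(-9)) - 7/(-32))) = -9596 + 2*((12 - 21 + 16 - 28)/(18 + 9) - 7*(-1/32))*(-189 + ((12 - 21 + 16 - 28)/(18 + 9) - 7*(-1/32))) = -9596 + 2*(-21/27 + 7/32)*(-189 + (-21/27 + 7/32)) = -9596 + 2*(-21*1/27 + 7/32)*(-189 + (-21*1/27 + 7/32)) = -9596 + 2*(-7/9 + 7/32)*(-189 + (-7/9 + 7/32)) = -9596 + 2*(-161/288)*(-189 - 161/288) = -9596 + 2*(-161/288)*(-54593/288) = -9596 + 8789473/41472 = -389175839/41472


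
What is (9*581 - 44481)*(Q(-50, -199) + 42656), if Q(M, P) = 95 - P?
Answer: -1685873400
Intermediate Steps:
(9*581 - 44481)*(Q(-50, -199) + 42656) = (9*581 - 44481)*((95 - 1*(-199)) + 42656) = (5229 - 44481)*((95 + 199) + 42656) = -39252*(294 + 42656) = -39252*42950 = -1685873400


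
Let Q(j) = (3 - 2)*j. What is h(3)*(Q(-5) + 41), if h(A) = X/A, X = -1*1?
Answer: -12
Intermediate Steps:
X = -1
Q(j) = j (Q(j) = 1*j = j)
h(A) = -1/A
h(3)*(Q(-5) + 41) = (-1/3)*(-5 + 41) = -1*⅓*36 = -⅓*36 = -12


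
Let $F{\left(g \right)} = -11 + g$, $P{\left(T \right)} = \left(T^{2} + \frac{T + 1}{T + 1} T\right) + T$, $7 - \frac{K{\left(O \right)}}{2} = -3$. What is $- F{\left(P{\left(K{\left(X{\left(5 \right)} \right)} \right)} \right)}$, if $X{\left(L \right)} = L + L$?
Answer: $-429$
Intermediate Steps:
$X{\left(L \right)} = 2 L$
$K{\left(O \right)} = 20$ ($K{\left(O \right)} = 14 - -6 = 14 + 6 = 20$)
$P{\left(T \right)} = T^{2} + 2 T$ ($P{\left(T \right)} = \left(T^{2} + \frac{1 + T}{1 + T} T\right) + T = \left(T^{2} + 1 T\right) + T = \left(T^{2} + T\right) + T = \left(T + T^{2}\right) + T = T^{2} + 2 T$)
$- F{\left(P{\left(K{\left(X{\left(5 \right)} \right)} \right)} \right)} = - (-11 + 20 \left(2 + 20\right)) = - (-11 + 20 \cdot 22) = - (-11 + 440) = \left(-1\right) 429 = -429$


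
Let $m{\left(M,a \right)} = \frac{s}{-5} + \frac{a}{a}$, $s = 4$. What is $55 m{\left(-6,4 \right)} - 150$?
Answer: $-139$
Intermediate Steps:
$m{\left(M,a \right)} = \frac{1}{5}$ ($m{\left(M,a \right)} = \frac{4}{-5} + \frac{a}{a} = 4 \left(- \frac{1}{5}\right) + 1 = - \frac{4}{5} + 1 = \frac{1}{5}$)
$55 m{\left(-6,4 \right)} - 150 = 55 \cdot \frac{1}{5} - 150 = 11 - 150 = -139$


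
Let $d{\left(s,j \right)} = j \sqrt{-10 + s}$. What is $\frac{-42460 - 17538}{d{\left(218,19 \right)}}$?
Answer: $- \frac{29999 \sqrt{13}}{494} \approx -218.95$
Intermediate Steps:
$\frac{-42460 - 17538}{d{\left(218,19 \right)}} = \frac{-42460 - 17538}{19 \sqrt{-10 + 218}} = - \frac{59998}{19 \sqrt{208}} = - \frac{59998}{19 \cdot 4 \sqrt{13}} = - \frac{59998}{76 \sqrt{13}} = - 59998 \frac{\sqrt{13}}{988} = - \frac{29999 \sqrt{13}}{494}$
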